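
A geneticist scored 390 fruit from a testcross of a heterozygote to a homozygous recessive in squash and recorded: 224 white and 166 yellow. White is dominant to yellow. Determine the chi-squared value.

8.626

A testcross of a heterozygote (Aa × aa) gives a 1:1 phenotypic ratio.
The 1:1 ratio has 2 parts, so with N = 390 the expected counts are:
  white: 390 × 1/2 = 195
  yellow: 390 × 1/2 = 195
χ² = Σ (O − E)² / E
  white: (224 − 195)² / 195 = 4.3128
  yellow: (166 − 195)² / 195 = 4.3128
χ² = 4.3128 + 4.3128 = 8.6256 ≈ 8.626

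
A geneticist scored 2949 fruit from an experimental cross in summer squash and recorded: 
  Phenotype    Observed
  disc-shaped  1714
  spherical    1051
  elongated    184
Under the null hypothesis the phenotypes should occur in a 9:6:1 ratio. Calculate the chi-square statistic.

4.560

Expected counts for N = 2949 under a 9:6:1 ratio (total parts = 16):
  disc-shaped: 2949 × 9/16 = 1658.8125
  spherical: 2949 × 6/16 = 1105.875
  elongated: 2949 × 1/16 = 184.3125
χ² = Σ (O − E)² / E
  disc-shaped: (1714 − 1658.8125)² / 1658.8125 = 1.8360
  spherical: (1051 − 1105.875)² / 1105.875 = 2.7230
  elongated: (184 − 184.3125)² / 184.3125 = 0.0005
χ² = 1.8360 + 2.7230 + 0.0005 = 4.5595 ≈ 4.560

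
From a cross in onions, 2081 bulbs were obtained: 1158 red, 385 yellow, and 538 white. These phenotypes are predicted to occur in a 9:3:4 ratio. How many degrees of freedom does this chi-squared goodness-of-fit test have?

A goodness-of-fit test with 3 phenotype classes has df = 3 − 1 = 2.

2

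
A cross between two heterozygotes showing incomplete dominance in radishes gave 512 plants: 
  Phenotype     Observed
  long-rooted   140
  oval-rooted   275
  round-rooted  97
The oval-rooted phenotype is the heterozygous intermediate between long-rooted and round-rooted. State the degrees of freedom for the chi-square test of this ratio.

2

With incomplete dominance, a heterozygote × heterozygote cross gives a 1:2:1 phenotypic ratio.
A goodness-of-fit test with 3 phenotype classes has df = 3 − 1 = 2.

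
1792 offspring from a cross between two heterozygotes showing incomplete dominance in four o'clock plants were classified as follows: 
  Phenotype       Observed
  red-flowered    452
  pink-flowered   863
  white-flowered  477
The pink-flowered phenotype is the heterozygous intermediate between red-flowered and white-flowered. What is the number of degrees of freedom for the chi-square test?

2

With incomplete dominance, a heterozygote × heterozygote cross gives a 1:2:1 phenotypic ratio.
A goodness-of-fit test with 3 phenotype classes has df = 3 − 1 = 2.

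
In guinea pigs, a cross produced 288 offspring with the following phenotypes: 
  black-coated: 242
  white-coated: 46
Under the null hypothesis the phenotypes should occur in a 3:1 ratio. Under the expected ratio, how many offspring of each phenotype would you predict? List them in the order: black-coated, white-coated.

Under the 3:1 hypothesis (Σ ratio = 4, N = 288):
  black-coated: 288 × 3/4 = 216
  white-coated: 288 × 1/4 = 72

216, 72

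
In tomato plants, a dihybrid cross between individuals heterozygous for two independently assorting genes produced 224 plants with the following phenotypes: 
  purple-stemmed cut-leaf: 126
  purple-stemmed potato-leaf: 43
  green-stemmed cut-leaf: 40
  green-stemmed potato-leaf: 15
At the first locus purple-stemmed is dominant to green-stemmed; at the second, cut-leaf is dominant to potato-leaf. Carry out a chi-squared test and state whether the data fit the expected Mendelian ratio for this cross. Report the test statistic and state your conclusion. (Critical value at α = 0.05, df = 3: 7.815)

0.190; consistent

A dihybrid F₂ with independent assortment and complete dominance at both loci gives a 9:3:3:1 phenotypic ratio.
Expected counts for N = 224 under a 9:3:3:1 ratio (total parts = 16):
  purple-stemmed cut-leaf: 224 × 9/16 = 126
  purple-stemmed potato-leaf: 224 × 3/16 = 42
  green-stemmed cut-leaf: 224 × 3/16 = 42
  green-stemmed potato-leaf: 224 × 1/16 = 14
χ² = Σ (O − E)² / E
  purple-stemmed cut-leaf: (126 − 126)² / 126 = 0.0000
  purple-stemmed potato-leaf: (43 − 42)² / 42 = 0.0238
  green-stemmed cut-leaf: (40 − 42)² / 42 = 0.0952
  green-stemmed potato-leaf: (15 − 14)² / 14 = 0.0714
χ² = 0.0000 + 0.0238 + 0.0952 + 0.0714 = 0.1904 ≈ 0.190
Degrees of freedom = 4 − 1 = 3; critical value at α = 0.05 is 7.815.
Since 0.190 < 7.815, we fail to reject the null hypothesis — the data are consistent with the 9:3:3:1 ratio.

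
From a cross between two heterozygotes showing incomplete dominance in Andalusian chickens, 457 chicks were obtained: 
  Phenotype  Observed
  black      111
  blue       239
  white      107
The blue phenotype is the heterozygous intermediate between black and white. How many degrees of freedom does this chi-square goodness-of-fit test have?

With incomplete dominance, a heterozygote × heterozygote cross gives a 1:2:1 phenotypic ratio.
A goodness-of-fit test with 3 phenotype classes has df = 3 − 1 = 2.

2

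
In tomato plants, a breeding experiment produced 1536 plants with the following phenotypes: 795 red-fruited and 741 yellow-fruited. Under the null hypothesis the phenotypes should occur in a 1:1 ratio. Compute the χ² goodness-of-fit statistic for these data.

1.898

The 1:1 ratio has 2 parts, so with N = 1536 the expected counts are:
  red-fruited: 1536 × 1/2 = 768
  yellow-fruited: 1536 × 1/2 = 768
χ² = Σ (O − E)² / E
  red-fruited: (795 − 768)² / 768 = 0.9492
  yellow-fruited: (741 − 768)² / 768 = 0.9492
χ² = 0.9492 + 0.9492 = 1.8984 ≈ 1.898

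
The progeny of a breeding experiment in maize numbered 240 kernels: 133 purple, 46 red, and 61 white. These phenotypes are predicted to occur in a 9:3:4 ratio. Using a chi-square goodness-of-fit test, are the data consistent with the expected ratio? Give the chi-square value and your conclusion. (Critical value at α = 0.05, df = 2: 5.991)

Under the 9:3:4 hypothesis (Σ ratio = 16, N = 240):
  purple: 240 × 9/16 = 135
  red: 240 × 3/16 = 45
  white: 240 × 4/16 = 60
χ² = Σ (O − E)² / E
  purple: (133 − 135)² / 135 = 0.0296
  red: (46 − 45)² / 45 = 0.0222
  white: (61 − 60)² / 60 = 0.0167
χ² = 0.0296 + 0.0222 + 0.0167 = 0.0685 ≈ 0.069
Degrees of freedom = 3 − 1 = 2; critical value at α = 0.05 is 5.991.
Since 0.069 < 5.991, we fail to reject the null hypothesis — the data are consistent with the 9:3:4 ratio.

0.069; consistent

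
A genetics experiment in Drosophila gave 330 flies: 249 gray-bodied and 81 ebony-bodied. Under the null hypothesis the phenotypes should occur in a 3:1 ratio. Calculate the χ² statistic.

0.036

Total ratio parts = 4. Expected numbers out of 330:
  gray-bodied: 330 × 3/4 = 247.5
  ebony-bodied: 330 × 1/4 = 82.5
χ² = Σ (O − E)² / E
  gray-bodied: (249 − 247.5)² / 247.5 = 0.0091
  ebony-bodied: (81 − 82.5)² / 82.5 = 0.0273
χ² = 0.0091 + 0.0273 = 0.0364 ≈ 0.036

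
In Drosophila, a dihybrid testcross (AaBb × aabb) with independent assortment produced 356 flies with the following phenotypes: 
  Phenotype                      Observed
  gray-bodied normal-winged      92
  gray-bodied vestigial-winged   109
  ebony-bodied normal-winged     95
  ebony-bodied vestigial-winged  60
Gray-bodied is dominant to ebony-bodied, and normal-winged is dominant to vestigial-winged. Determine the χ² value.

A dihybrid testcross with independent assortment gives a 1:1:1:1 ratio.
Under the 1:1:1:1 hypothesis (Σ ratio = 4, N = 356):
  gray-bodied normal-winged: 356 × 1/4 = 89
  gray-bodied vestigial-winged: 356 × 1/4 = 89
  ebony-bodied normal-winged: 356 × 1/4 = 89
  ebony-bodied vestigial-winged: 356 × 1/4 = 89
χ² = Σ (O − E)² / E
  gray-bodied normal-winged: (92 − 89)² / 89 = 0.1011
  gray-bodied vestigial-winged: (109 − 89)² / 89 = 4.4944
  ebony-bodied normal-winged: (95 − 89)² / 89 = 0.4045
  ebony-bodied vestigial-winged: (60 − 89)² / 89 = 9.4494
χ² = 0.1011 + 4.4944 + 0.4045 + 9.4494 = 14.4494 ≈ 14.449

14.449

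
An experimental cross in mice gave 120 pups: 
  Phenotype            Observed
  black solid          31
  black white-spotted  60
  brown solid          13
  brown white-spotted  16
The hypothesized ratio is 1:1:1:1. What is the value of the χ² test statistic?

Expected counts for N = 120 under a 1:1:1:1 ratio (total parts = 4):
  black solid: 120 × 1/4 = 30
  black white-spotted: 120 × 1/4 = 30
  brown solid: 120 × 1/4 = 30
  brown white-spotted: 120 × 1/4 = 30
χ² = Σ (O − E)² / E
  black solid: (31 − 30)² / 30 = 0.0333
  black white-spotted: (60 − 30)² / 30 = 30.0000
  brown solid: (13 − 30)² / 30 = 9.6333
  brown white-spotted: (16 − 30)² / 30 = 6.5333
χ² = 0.0333 + 30.0000 + 9.6333 + 6.5333 = 46.1999 ≈ 46.200

46.200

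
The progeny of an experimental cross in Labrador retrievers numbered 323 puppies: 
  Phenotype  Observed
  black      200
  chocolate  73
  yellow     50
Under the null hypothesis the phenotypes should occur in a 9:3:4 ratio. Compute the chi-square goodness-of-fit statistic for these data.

Under the 9:3:4 hypothesis (Σ ratio = 16, N = 323):
  black: 323 × 9/16 = 181.6875
  chocolate: 323 × 3/16 = 60.5625
  yellow: 323 × 4/16 = 80.75
χ² = Σ (O − E)² / E
  black: (200 − 181.6875)² / 181.6875 = 1.8457
  chocolate: (73 − 60.5625)² / 60.5625 = 2.5542
  yellow: (50 − 80.75)² / 80.75 = 11.7098
χ² = 1.8457 + 2.5542 + 11.7098 = 16.1097 ≈ 16.110

16.110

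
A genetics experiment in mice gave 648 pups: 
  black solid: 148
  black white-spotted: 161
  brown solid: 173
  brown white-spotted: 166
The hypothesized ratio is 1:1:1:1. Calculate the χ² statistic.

Under the 1:1:1:1 hypothesis (Σ ratio = 4, N = 648):
  black solid: 648 × 1/4 = 162
  black white-spotted: 648 × 1/4 = 162
  brown solid: 648 × 1/4 = 162
  brown white-spotted: 648 × 1/4 = 162
χ² = Σ (O − E)² / E
  black solid: (148 − 162)² / 162 = 1.2099
  black white-spotted: (161 − 162)² / 162 = 0.0062
  brown solid: (173 − 162)² / 162 = 0.7469
  brown white-spotted: (166 − 162)² / 162 = 0.0988
χ² = 1.2099 + 0.0062 + 0.7469 + 0.0988 = 2.0618 ≈ 2.062

2.062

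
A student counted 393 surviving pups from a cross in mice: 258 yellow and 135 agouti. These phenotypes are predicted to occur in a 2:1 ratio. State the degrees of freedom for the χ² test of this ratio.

1

A goodness-of-fit test with 2 phenotype classes has df = 2 − 1 = 1.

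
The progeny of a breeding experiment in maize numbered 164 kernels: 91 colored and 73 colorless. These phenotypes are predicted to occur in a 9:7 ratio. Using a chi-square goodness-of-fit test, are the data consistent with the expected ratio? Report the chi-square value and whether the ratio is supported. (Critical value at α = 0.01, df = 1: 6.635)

The 9:7 ratio has 16 parts, so with N = 164 the expected counts are:
  colored: 164 × 9/16 = 92.25
  colorless: 164 × 7/16 = 71.75
χ² = Σ (O − E)² / E
  colored: (91 − 92.25)² / 92.25 = 0.0169
  colorless: (73 − 71.75)² / 71.75 = 0.0218
χ² = 0.0169 + 0.0218 = 0.0387 ≈ 0.039
Degrees of freedom = 2 − 1 = 1; critical value at α = 0.01 is 6.635.
Since 0.039 < 6.635, we fail to reject the null hypothesis — the data are consistent with the 9:7 ratio.

0.039; consistent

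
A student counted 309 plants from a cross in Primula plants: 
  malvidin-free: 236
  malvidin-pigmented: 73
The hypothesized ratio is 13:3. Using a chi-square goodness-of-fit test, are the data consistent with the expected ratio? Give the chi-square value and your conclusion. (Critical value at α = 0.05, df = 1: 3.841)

Under the 13:3 hypothesis (Σ ratio = 16, N = 309):
  malvidin-free: 309 × 13/16 = 251.0625
  malvidin-pigmented: 309 × 3/16 = 57.9375
χ² = Σ (O − E)² / E
  malvidin-free: (236 − 251.0625)² / 251.0625 = 0.9037
  malvidin-pigmented: (73 − 57.9375)² / 57.9375 = 3.9159
χ² = 0.9037 + 3.9159 = 4.8196 ≈ 4.820
Degrees of freedom = 2 − 1 = 1; critical value at α = 0.05 is 3.841.
Since 4.820 > 3.841, we reject the null hypothesis — the data do not fit the 13:3 ratio.

4.820; not consistent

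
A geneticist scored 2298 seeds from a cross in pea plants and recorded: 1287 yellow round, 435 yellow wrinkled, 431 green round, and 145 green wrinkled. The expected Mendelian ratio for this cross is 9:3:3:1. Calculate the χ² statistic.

Total ratio parts = 16. Expected numbers out of 2298:
  yellow round: 2298 × 9/16 = 1292.625
  yellow wrinkled: 2298 × 3/16 = 430.875
  green round: 2298 × 3/16 = 430.875
  green wrinkled: 2298 × 1/16 = 143.625
χ² = Σ (O − E)² / E
  yellow round: (1287 − 1292.625)² / 1292.625 = 0.0245
  yellow wrinkled: (435 − 430.875)² / 430.875 = 0.0395
  green round: (431 − 430.875)² / 430.875 = 0.0000
  green wrinkled: (145 − 143.625)² / 143.625 = 0.0132
χ² = 0.0245 + 0.0395 + 0.0000 + 0.0132 = 0.0772 ≈ 0.077

0.077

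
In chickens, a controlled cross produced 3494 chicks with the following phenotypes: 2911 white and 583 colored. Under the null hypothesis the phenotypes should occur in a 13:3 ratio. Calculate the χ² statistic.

The 13:3 ratio has 16 parts, so with N = 3494 the expected counts are:
  white: 3494 × 13/16 = 2838.875
  colored: 3494 × 3/16 = 655.125
χ² = Σ (O − E)² / E
  white: (2911 − 2838.875)² / 2838.875 = 1.8324
  colored: (583 − 655.125)² / 655.125 = 7.9405
χ² = 1.8324 + 7.9405 = 9.7729 ≈ 9.773

9.773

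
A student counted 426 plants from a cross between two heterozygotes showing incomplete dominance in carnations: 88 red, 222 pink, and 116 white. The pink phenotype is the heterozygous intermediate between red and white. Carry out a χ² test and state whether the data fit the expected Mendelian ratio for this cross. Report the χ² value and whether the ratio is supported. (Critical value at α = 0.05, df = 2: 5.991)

4.441; consistent

With incomplete dominance, a heterozygote × heterozygote cross gives a 1:2:1 phenotypic ratio.
Expected counts for N = 426 under a 1:2:1 ratio (total parts = 4):
  red: 426 × 1/4 = 106.5
  pink: 426 × 2/4 = 213
  white: 426 × 1/4 = 106.5
χ² = Σ (O − E)² / E
  red: (88 − 106.5)² / 106.5 = 3.2136
  pink: (222 − 213)² / 213 = 0.3803
  white: (116 − 106.5)² / 106.5 = 0.8474
χ² = 3.2136 + 0.3803 + 0.8474 = 4.4413 ≈ 4.441
Degrees of freedom = 3 − 1 = 2; critical value at α = 0.05 is 5.991.
Since 4.441 < 5.991, we fail to reject the null hypothesis — the data are consistent with the 1:2:1 ratio.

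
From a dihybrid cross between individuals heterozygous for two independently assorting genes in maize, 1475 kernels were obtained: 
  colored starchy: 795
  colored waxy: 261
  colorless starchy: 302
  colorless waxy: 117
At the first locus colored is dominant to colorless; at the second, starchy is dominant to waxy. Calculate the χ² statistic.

11.344

A dihybrid F₂ with independent assortment and complete dominance at both loci gives a 9:3:3:1 phenotypic ratio.
Expected counts for N = 1475 under a 9:3:3:1 ratio (total parts = 16):
  colored starchy: 1475 × 9/16 = 829.6875
  colored waxy: 1475 × 3/16 = 276.5625
  colorless starchy: 1475 × 3/16 = 276.5625
  colorless waxy: 1475 × 1/16 = 92.1875
χ² = Σ (O − E)² / E
  colored starchy: (795 − 829.6875)² / 829.6875 = 1.4502
  colored waxy: (261 − 276.5625)² / 276.5625 = 0.8757
  colorless starchy: (302 − 276.5625)² / 276.5625 = 2.3397
  colorless waxy: (117 − 92.1875)² / 92.1875 = 6.6783
χ² = 1.4502 + 0.8757 + 2.3397 + 6.6783 = 11.3439 ≈ 11.344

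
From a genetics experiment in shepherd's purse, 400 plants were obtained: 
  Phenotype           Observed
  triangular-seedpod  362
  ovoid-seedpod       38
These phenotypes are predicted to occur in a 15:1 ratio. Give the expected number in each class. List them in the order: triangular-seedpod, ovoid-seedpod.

375, 25

Expected counts for N = 400 under a 15:1 ratio (total parts = 16):
  triangular-seedpod: 400 × 15/16 = 375
  ovoid-seedpod: 400 × 1/16 = 25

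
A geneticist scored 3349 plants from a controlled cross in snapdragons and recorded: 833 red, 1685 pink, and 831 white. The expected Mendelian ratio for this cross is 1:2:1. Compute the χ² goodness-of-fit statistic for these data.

0.134

Under the 1:2:1 hypothesis (Σ ratio = 4, N = 3349):
  red: 3349 × 1/4 = 837.25
  pink: 3349 × 2/4 = 1674.5
  white: 3349 × 1/4 = 837.25
χ² = Σ (O − E)² / E
  red: (833 − 837.25)² / 837.25 = 0.0216
  pink: (1685 − 1674.5)² / 1674.5 = 0.0658
  white: (831 − 837.25)² / 837.25 = 0.0467
χ² = 0.0216 + 0.0658 + 0.0467 = 0.1341 ≈ 0.134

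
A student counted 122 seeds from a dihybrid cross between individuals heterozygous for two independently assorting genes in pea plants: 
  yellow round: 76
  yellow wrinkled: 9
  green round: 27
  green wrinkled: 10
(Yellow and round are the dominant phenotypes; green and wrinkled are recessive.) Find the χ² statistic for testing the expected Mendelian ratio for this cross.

A dihybrid F₂ with independent assortment and complete dominance at both loci gives a 9:3:3:1 phenotypic ratio.
Expected counts for N = 122 under a 9:3:3:1 ratio (total parts = 16):
  yellow round: 122 × 9/16 = 68.625
  yellow wrinkled: 122 × 3/16 = 22.875
  green round: 122 × 3/16 = 22.875
  green wrinkled: 122 × 1/16 = 7.625
χ² = Σ (O − E)² / E
  yellow round: (76 − 68.625)² / 68.625 = 0.7926
  yellow wrinkled: (9 − 22.875)² / 22.875 = 8.4160
  green round: (27 − 22.875)² / 22.875 = 0.7439
  green wrinkled: (10 − 7.625)² / 7.625 = 0.7398
χ² = 0.7926 + 8.4160 + 0.7439 + 0.7398 = 10.6923 ≈ 10.692

10.692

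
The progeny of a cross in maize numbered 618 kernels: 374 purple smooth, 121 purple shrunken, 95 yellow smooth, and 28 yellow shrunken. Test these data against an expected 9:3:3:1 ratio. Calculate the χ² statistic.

Total ratio parts = 16. Expected numbers out of 618:
  purple smooth: 618 × 9/16 = 347.625
  purple shrunken: 618 × 3/16 = 115.875
  yellow smooth: 618 × 3/16 = 115.875
  yellow shrunken: 618 × 1/16 = 38.625
χ² = Σ (O − E)² / E
  purple smooth: (374 − 347.625)² / 347.625 = 2.0011
  purple shrunken: (121 − 115.875)² / 115.875 = 0.2267
  yellow smooth: (95 − 115.875)² / 115.875 = 3.7607
  yellow shrunken: (28 − 38.625)² / 38.625 = 2.9227
χ² = 2.0011 + 0.2267 + 3.7607 + 2.9227 = 8.9112 ≈ 8.911

8.911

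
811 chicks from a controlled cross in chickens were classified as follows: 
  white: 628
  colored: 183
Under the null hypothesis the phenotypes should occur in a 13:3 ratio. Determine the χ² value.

Expected counts for N = 811 under a 13:3 ratio (total parts = 16):
  white: 811 × 13/16 = 658.9375
  colored: 811 × 3/16 = 152.0625
χ² = Σ (O − E)² / E
  white: (628 − 658.9375)² / 658.9375 = 1.4525
  colored: (183 − 152.0625)² / 152.0625 = 6.2943
χ² = 1.4525 + 6.2943 = 7.7468 ≈ 7.747

7.747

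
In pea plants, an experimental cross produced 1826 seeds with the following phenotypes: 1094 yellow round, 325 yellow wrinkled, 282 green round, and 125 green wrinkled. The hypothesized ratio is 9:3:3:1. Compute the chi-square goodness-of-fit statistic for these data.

The 9:3:3:1 ratio has 16 parts, so with N = 1826 the expected counts are:
  yellow round: 1826 × 9/16 = 1027.125
  yellow wrinkled: 1826 × 3/16 = 342.375
  green round: 1826 × 3/16 = 342.375
  green wrinkled: 1826 × 1/16 = 114.125
χ² = Σ (O − E)² / E
  yellow round: (1094 − 1027.125)² / 1027.125 = 4.3542
  yellow wrinkled: (325 − 342.375)² / 342.375 = 0.8818
  green round: (282 − 342.375)² / 342.375 = 10.6466
  green wrinkled: (125 − 114.125)² / 114.125 = 1.0363
χ² = 4.3542 + 0.8818 + 10.6466 + 1.0363 = 16.9189 ≈ 16.919

16.919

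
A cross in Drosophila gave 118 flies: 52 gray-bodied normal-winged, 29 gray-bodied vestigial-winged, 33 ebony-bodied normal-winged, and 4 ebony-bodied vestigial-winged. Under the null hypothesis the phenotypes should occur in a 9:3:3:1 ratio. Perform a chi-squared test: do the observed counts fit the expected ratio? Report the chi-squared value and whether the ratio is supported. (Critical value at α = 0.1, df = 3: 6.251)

Expected counts for N = 118 under a 9:3:3:1 ratio (total parts = 16):
  gray-bodied normal-winged: 118 × 9/16 = 66.375
  gray-bodied vestigial-winged: 118 × 3/16 = 22.125
  ebony-bodied normal-winged: 118 × 3/16 = 22.125
  ebony-bodied vestigial-winged: 118 × 1/16 = 7.375
χ² = Σ (O − E)² / E
  gray-bodied normal-winged: (52 − 66.375)² / 66.375 = 3.1132
  gray-bodied vestigial-winged: (29 − 22.125)² / 22.125 = 2.1363
  ebony-bodied normal-winged: (33 − 22.125)² / 22.125 = 5.3453
  ebony-bodied vestigial-winged: (4 − 7.375)² / 7.375 = 1.5445
χ² = 3.1132 + 2.1363 + 5.3453 + 1.5445 = 12.1393 ≈ 12.139
Degrees of freedom = 4 − 1 = 3; critical value at α = 0.1 is 6.251.
Since 12.139 > 6.251, we reject the null hypothesis — the data do not fit the 9:3:3:1 ratio.

12.139; not consistent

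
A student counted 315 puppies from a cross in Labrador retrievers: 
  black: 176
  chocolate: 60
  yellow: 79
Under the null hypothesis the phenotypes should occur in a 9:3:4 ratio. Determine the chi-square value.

0.024

Under the 9:3:4 hypothesis (Σ ratio = 16, N = 315):
  black: 315 × 9/16 = 177.1875
  chocolate: 315 × 3/16 = 59.0625
  yellow: 315 × 4/16 = 78.75
χ² = Σ (O − E)² / E
  black: (176 − 177.1875)² / 177.1875 = 0.0080
  chocolate: (60 − 59.0625)² / 59.0625 = 0.0149
  yellow: (79 − 78.75)² / 78.75 = 0.0008
χ² = 0.0080 + 0.0149 + 0.0008 = 0.0237 ≈ 0.024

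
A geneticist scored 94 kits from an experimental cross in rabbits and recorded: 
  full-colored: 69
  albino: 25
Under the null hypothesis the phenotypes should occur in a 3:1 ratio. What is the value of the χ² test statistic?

0.128

The 3:1 ratio has 4 parts, so with N = 94 the expected counts are:
  full-colored: 94 × 3/4 = 70.5
  albino: 94 × 1/4 = 23.5
χ² = Σ (O − E)² / E
  full-colored: (69 − 70.5)² / 70.5 = 0.0319
  albino: (25 − 23.5)² / 23.5 = 0.0957
χ² = 0.0319 + 0.0957 = 0.1276 ≈ 0.128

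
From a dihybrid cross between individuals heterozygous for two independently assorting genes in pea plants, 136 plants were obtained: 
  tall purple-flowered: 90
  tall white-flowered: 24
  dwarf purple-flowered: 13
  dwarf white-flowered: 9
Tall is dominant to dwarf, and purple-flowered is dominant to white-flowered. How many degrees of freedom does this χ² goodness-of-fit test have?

A dihybrid F₂ with independent assortment and complete dominance at both loci gives a 9:3:3:1 phenotypic ratio.
A goodness-of-fit test with 4 phenotype classes has df = 4 − 1 = 3.

3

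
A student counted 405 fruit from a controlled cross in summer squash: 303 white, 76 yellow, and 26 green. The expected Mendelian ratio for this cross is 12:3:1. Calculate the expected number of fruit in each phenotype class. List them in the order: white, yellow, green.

303.75, 75.9375, 25.3125

Under the 12:3:1 hypothesis (Σ ratio = 16, N = 405):
  white: 405 × 12/16 = 303.75
  yellow: 405 × 3/16 = 75.9375
  green: 405 × 1/16 = 25.3125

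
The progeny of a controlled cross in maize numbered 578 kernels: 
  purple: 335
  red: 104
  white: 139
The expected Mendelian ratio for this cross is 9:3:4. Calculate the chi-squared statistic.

0.686

Expected counts for N = 578 under a 9:3:4 ratio (total parts = 16):
  purple: 578 × 9/16 = 325.125
  red: 578 × 3/16 = 108.375
  white: 578 × 4/16 = 144.5
χ² = Σ (O − E)² / E
  purple: (335 − 325.125)² / 325.125 = 0.2999
  red: (104 − 108.375)² / 108.375 = 0.1766
  white: (139 − 144.5)² / 144.5 = 0.2093
χ² = 0.2999 + 0.1766 + 0.2093 = 0.6858 ≈ 0.686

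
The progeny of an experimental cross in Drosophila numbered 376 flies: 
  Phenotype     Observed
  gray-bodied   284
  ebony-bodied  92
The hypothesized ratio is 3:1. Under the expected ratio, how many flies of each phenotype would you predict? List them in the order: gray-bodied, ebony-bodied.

282, 94

The 3:1 ratio has 4 parts, so with N = 376 the expected counts are:
  gray-bodied: 376 × 3/4 = 282
  ebony-bodied: 376 × 1/4 = 94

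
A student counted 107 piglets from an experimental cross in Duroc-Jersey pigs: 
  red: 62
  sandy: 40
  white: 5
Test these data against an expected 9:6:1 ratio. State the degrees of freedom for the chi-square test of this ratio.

A goodness-of-fit test with 3 phenotype classes has df = 3 − 1 = 2.

2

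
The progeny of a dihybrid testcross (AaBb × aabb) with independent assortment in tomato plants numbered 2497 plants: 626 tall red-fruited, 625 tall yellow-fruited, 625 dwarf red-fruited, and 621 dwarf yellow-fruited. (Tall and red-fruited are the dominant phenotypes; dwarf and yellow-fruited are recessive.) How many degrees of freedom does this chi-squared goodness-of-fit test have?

A dihybrid testcross with independent assortment gives a 1:1:1:1 ratio.
A goodness-of-fit test with 4 phenotype classes has df = 4 − 1 = 3.

3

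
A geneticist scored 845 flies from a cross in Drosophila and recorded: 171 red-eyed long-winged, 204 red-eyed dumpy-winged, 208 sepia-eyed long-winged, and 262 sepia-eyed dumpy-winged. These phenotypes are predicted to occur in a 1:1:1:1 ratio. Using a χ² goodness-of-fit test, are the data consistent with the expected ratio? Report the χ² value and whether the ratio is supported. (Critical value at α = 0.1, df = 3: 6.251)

20.160; not consistent

Expected counts for N = 845 under a 1:1:1:1 ratio (total parts = 4):
  red-eyed long-winged: 845 × 1/4 = 211.25
  red-eyed dumpy-winged: 845 × 1/4 = 211.25
  sepia-eyed long-winged: 845 × 1/4 = 211.25
  sepia-eyed dumpy-winged: 845 × 1/4 = 211.25
χ² = Σ (O − E)² / E
  red-eyed long-winged: (171 − 211.25)² / 211.25 = 7.6689
  red-eyed dumpy-winged: (204 − 211.25)² / 211.25 = 0.2488
  sepia-eyed long-winged: (208 − 211.25)² / 211.25 = 0.0500
  sepia-eyed dumpy-winged: (262 − 211.25)² / 211.25 = 12.1920
χ² = 7.6689 + 0.2488 + 0.0500 + 12.1920 = 20.1597 ≈ 20.160
Degrees of freedom = 4 − 1 = 3; critical value at α = 0.1 is 6.251.
Since 20.160 > 6.251, we reject the null hypothesis — the data do not fit the 1:1:1:1 ratio.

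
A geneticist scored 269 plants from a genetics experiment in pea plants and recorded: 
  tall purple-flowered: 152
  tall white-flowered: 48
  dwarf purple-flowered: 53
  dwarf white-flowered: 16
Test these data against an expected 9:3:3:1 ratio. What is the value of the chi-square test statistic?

0.290

The 9:3:3:1 ratio has 16 parts, so with N = 269 the expected counts are:
  tall purple-flowered: 269 × 9/16 = 151.3125
  tall white-flowered: 269 × 3/16 = 50.4375
  dwarf purple-flowered: 269 × 3/16 = 50.4375
  dwarf white-flowered: 269 × 1/16 = 16.8125
χ² = Σ (O − E)² / E
  tall purple-flowered: (152 − 151.3125)² / 151.3125 = 0.0031
  tall white-flowered: (48 − 50.4375)² / 50.4375 = 0.1178
  dwarf purple-flowered: (53 − 50.4375)² / 50.4375 = 0.1302
  dwarf white-flowered: (16 − 16.8125)² / 16.8125 = 0.0393
χ² = 0.0031 + 0.1178 + 0.1302 + 0.0393 = 0.2904 ≈ 0.290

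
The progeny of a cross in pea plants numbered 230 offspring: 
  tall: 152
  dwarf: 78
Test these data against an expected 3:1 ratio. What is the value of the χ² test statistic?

Total ratio parts = 4. Expected numbers out of 230:
  tall: 230 × 3/4 = 172.5
  dwarf: 230 × 1/4 = 57.5
χ² = Σ (O − E)² / E
  tall: (152 − 172.5)² / 172.5 = 2.4362
  dwarf: (78 − 57.5)² / 57.5 = 7.3087
χ² = 2.4362 + 7.3087 = 9.7449 ≈ 9.745

9.745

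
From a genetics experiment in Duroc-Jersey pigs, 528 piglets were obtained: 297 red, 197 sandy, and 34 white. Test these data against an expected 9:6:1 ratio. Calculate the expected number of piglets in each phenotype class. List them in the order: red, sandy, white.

297, 198, 33

Expected counts for N = 528 under a 9:6:1 ratio (total parts = 16):
  red: 528 × 9/16 = 297
  sandy: 528 × 6/16 = 198
  white: 528 × 1/16 = 33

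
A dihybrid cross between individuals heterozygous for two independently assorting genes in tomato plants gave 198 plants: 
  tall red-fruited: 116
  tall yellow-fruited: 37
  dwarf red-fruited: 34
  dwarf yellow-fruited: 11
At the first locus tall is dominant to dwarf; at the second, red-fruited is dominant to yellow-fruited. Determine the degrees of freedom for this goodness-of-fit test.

3

A dihybrid F₂ with independent assortment and complete dominance at both loci gives a 9:3:3:1 phenotypic ratio.
A goodness-of-fit test with 4 phenotype classes has df = 4 − 1 = 3.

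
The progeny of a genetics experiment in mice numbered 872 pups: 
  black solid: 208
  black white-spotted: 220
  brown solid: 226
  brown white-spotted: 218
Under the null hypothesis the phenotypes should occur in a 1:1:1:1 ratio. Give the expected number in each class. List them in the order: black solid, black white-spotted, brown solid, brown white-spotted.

Under the 1:1:1:1 hypothesis (Σ ratio = 4, N = 872):
  black solid: 872 × 1/4 = 218
  black white-spotted: 872 × 1/4 = 218
  brown solid: 872 × 1/4 = 218
  brown white-spotted: 872 × 1/4 = 218

218, 218, 218, 218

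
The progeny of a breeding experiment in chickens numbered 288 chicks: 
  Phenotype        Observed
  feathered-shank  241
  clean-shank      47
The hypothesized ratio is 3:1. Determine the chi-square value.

Under the 3:1 hypothesis (Σ ratio = 4, N = 288):
  feathered-shank: 288 × 3/4 = 216
  clean-shank: 288 × 1/4 = 72
χ² = Σ (O − E)² / E
  feathered-shank: (241 − 216)² / 216 = 2.8935
  clean-shank: (47 − 72)² / 72 = 8.6806
χ² = 2.8935 + 8.6806 = 11.5741 ≈ 11.574

11.574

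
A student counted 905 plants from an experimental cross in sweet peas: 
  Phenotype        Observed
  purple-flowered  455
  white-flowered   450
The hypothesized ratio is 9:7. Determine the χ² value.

Total ratio parts = 16. Expected numbers out of 905:
  purple-flowered: 905 × 9/16 = 509.0625
  white-flowered: 905 × 7/16 = 395.9375
χ² = Σ (O − E)² / E
  purple-flowered: (455 − 509.0625)² / 509.0625 = 5.7414
  white-flowered: (450 − 395.9375)² / 395.9375 = 7.3819
χ² = 5.7414 + 7.3819 = 13.1233 ≈ 13.123

13.123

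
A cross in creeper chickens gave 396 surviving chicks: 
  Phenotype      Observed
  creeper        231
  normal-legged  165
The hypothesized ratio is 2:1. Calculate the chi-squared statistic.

The 2:1 ratio has 3 parts, so with N = 396 the expected counts are:
  creeper: 396 × 2/3 = 264
  normal-legged: 396 × 1/3 = 132
χ² = Σ (O − E)² / E
  creeper: (231 − 264)² / 264 = 4.1250
  normal-legged: (165 − 132)² / 132 = 8.2500
χ² = 4.1250 + 8.2500 = 12.375

12.375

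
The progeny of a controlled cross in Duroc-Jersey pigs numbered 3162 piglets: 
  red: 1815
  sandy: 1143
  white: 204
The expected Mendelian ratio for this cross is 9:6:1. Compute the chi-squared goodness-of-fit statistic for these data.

The 9:6:1 ratio has 16 parts, so with N = 3162 the expected counts are:
  red: 3162 × 9/16 = 1778.625
  sandy: 3162 × 6/16 = 1185.75
  white: 3162 × 1/16 = 197.625
χ² = Σ (O − E)² / E
  red: (1815 − 1778.625)² / 1778.625 = 0.7439
  sandy: (1143 − 1185.75)² / 1185.75 = 1.5413
  white: (204 − 197.625)² / 197.625 = 0.2056
χ² = 0.7439 + 1.5413 + 0.2056 = 2.4908 ≈ 2.491

2.491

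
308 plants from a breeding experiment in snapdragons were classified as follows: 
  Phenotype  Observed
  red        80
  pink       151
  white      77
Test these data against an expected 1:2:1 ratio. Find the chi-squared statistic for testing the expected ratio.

Total ratio parts = 4. Expected numbers out of 308:
  red: 308 × 1/4 = 77
  pink: 308 × 2/4 = 154
  white: 308 × 1/4 = 77
χ² = Σ (O − E)² / E
  red: (80 − 77)² / 77 = 0.1169
  pink: (151 − 154)² / 154 = 0.0584
  white: (77 − 77)² / 77 = 0.0000
χ² = 0.1169 + 0.0584 + 0.0000 = 0.1753 ≈ 0.175

0.175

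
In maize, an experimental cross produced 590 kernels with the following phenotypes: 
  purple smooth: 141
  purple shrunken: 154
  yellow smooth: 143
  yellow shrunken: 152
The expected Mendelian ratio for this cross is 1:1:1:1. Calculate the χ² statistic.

The 1:1:1:1 ratio has 4 parts, so with N = 590 the expected counts are:
  purple smooth: 590 × 1/4 = 147.5
  purple shrunken: 590 × 1/4 = 147.5
  yellow smooth: 590 × 1/4 = 147.5
  yellow shrunken: 590 × 1/4 = 147.5
χ² = Σ (O − E)² / E
  purple smooth: (141 − 147.5)² / 147.5 = 0.2864
  purple shrunken: (154 − 147.5)² / 147.5 = 0.2864
  yellow smooth: (143 − 147.5)² / 147.5 = 0.1373
  yellow shrunken: (152 − 147.5)² / 147.5 = 0.1373
χ² = 0.2864 + 0.2864 + 0.1373 + 0.1373 = 0.8474 ≈ 0.847

0.847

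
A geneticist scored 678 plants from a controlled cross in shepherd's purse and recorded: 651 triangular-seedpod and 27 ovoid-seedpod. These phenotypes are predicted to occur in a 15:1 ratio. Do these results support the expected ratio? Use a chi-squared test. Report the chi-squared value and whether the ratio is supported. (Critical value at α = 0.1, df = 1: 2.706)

The 15:1 ratio has 16 parts, so with N = 678 the expected counts are:
  triangular-seedpod: 678 × 15/16 = 635.625
  ovoid-seedpod: 678 × 1/16 = 42.375
χ² = Σ (O − E)² / E
  triangular-seedpod: (651 − 635.625)² / 635.625 = 0.3719
  ovoid-seedpod: (27 − 42.375)² / 42.375 = 5.5785
χ² = 0.3719 + 5.5785 = 5.9504 ≈ 5.950
Degrees of freedom = 2 − 1 = 1; critical value at α = 0.1 is 2.706.
Since 5.950 > 2.706, we reject the null hypothesis — the data do not fit the 15:1 ratio.

5.950; not consistent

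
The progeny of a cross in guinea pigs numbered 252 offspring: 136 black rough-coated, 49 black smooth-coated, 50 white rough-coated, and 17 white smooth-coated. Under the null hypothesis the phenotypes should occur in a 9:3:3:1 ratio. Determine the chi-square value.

Total ratio parts = 16. Expected numbers out of 252:
  black rough-coated: 252 × 9/16 = 141.75
  black smooth-coated: 252 × 3/16 = 47.25
  white rough-coated: 252 × 3/16 = 47.25
  white smooth-coated: 252 × 1/16 = 15.75
χ² = Σ (O − E)² / E
  black rough-coated: (136 − 141.75)² / 141.75 = 0.2332
  black smooth-coated: (49 − 47.25)² / 47.25 = 0.0648
  white rough-coated: (50 − 47.25)² / 47.25 = 0.1601
  white smooth-coated: (17 − 15.75)² / 15.75 = 0.0992
χ² = 0.2332 + 0.0648 + 0.1601 + 0.0992 = 0.5573 ≈ 0.557

0.557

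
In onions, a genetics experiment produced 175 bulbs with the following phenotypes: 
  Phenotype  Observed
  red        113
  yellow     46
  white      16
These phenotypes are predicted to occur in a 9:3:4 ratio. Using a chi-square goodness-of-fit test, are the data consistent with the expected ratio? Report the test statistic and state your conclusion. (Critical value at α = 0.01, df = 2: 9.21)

Total ratio parts = 16. Expected numbers out of 175:
  red: 175 × 9/16 = 98.4375
  yellow: 175 × 3/16 = 32.8125
  white: 175 × 4/16 = 43.75
χ² = Σ (O − E)² / E
  red: (113 − 98.4375)² / 98.4375 = 2.1543
  yellow: (46 − 32.8125)² / 32.8125 = 5.3001
  white: (16 − 43.75)² / 43.75 = 17.6014
χ² = 2.1543 + 5.3001 + 17.6014 = 25.0558 ≈ 25.056
Degrees of freedom = 3 − 1 = 2; critical value at α = 0.01 is 9.21.
Since 25.056 > 9.21, we reject the null hypothesis — the data do not fit the 9:3:4 ratio.

25.056; not consistent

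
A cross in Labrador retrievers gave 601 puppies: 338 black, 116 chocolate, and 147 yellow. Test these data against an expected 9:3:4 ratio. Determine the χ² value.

Under the 9:3:4 hypothesis (Σ ratio = 16, N = 601):
  black: 601 × 9/16 = 338.0625
  chocolate: 601 × 3/16 = 112.6875
  yellow: 601 × 4/16 = 150.25
χ² = Σ (O − E)² / E
  black: (338 − 338.0625)² / 338.0625 = 0.0000
  chocolate: (116 − 112.6875)² / 112.6875 = 0.0974
  yellow: (147 − 150.25)² / 150.25 = 0.0703
χ² = 0.0000 + 0.0974 + 0.0703 = 0.1677 ≈ 0.168

0.168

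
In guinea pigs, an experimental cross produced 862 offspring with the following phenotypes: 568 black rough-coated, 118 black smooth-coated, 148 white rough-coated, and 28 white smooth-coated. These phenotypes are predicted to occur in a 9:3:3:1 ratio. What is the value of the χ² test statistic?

39.601

The 9:3:3:1 ratio has 16 parts, so with N = 862 the expected counts are:
  black rough-coated: 862 × 9/16 = 484.875
  black smooth-coated: 862 × 3/16 = 161.625
  white rough-coated: 862 × 3/16 = 161.625
  white smooth-coated: 862 × 1/16 = 53.875
χ² = Σ (O − E)² / E
  black rough-coated: (568 − 484.875)² / 484.875 = 14.2506
  black smooth-coated: (118 − 161.625)² / 161.625 = 11.7750
  white rough-coated: (148 − 161.625)² / 161.625 = 1.1486
  white smooth-coated: (28 − 53.875)² / 53.875 = 12.4272
χ² = 14.2506 + 11.7750 + 1.1486 + 12.4272 = 39.6014 ≈ 39.601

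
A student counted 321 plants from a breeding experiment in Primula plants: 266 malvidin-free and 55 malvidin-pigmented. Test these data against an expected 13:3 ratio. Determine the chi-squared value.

Expected counts for N = 321 under a 13:3 ratio (total parts = 16):
  malvidin-free: 321 × 13/16 = 260.8125
  malvidin-pigmented: 321 × 3/16 = 60.1875
χ² = Σ (O − E)² / E
  malvidin-free: (266 − 260.8125)² / 260.8125 = 0.1032
  malvidin-pigmented: (55 − 60.1875)² / 60.1875 = 0.4471
χ² = 0.1032 + 0.4471 = 0.5503 ≈ 0.550

0.550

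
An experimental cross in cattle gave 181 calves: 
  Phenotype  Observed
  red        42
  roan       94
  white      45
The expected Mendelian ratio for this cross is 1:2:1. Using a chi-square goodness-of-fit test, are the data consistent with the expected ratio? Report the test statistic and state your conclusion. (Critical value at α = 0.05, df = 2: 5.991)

The 1:2:1 ratio has 4 parts, so with N = 181 the expected counts are:
  red: 181 × 1/4 = 45.25
  roan: 181 × 2/4 = 90.5
  white: 181 × 1/4 = 45.25
χ² = Σ (O − E)² / E
  red: (42 − 45.25)² / 45.25 = 0.2334
  roan: (94 − 90.5)² / 90.5 = 0.1354
  white: (45 − 45.25)² / 45.25 = 0.0014
χ² = 0.2334 + 0.1354 + 0.0014 = 0.3702 ≈ 0.370
Degrees of freedom = 3 − 1 = 2; critical value at α = 0.05 is 5.991.
Since 0.370 < 5.991, we fail to reject the null hypothesis — the data are consistent with the 1:2:1 ratio.

0.370; consistent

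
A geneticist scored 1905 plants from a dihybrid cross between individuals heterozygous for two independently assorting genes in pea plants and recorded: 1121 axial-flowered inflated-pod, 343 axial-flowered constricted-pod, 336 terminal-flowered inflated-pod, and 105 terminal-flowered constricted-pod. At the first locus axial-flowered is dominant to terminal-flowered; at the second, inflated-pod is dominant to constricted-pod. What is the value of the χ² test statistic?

5.762

A dihybrid F₂ with independent assortment and complete dominance at both loci gives a 9:3:3:1 phenotypic ratio.
Under the 9:3:3:1 hypothesis (Σ ratio = 16, N = 1905):
  axial-flowered inflated-pod: 1905 × 9/16 = 1071.5625
  axial-flowered constricted-pod: 1905 × 3/16 = 357.1875
  terminal-flowered inflated-pod: 1905 × 3/16 = 357.1875
  terminal-flowered constricted-pod: 1905 × 1/16 = 119.0625
χ² = Σ (O − E)² / E
  axial-flowered inflated-pod: (1121 − 1071.5625)² / 1071.5625 = 2.2808
  axial-flowered constricted-pod: (343 − 357.1875)² / 357.1875 = 0.5635
  terminal-flowered inflated-pod: (336 − 357.1875)² / 357.1875 = 1.2568
  terminal-flowered constricted-pod: (105 − 119.0625)² / 119.0625 = 1.6609
χ² = 2.2808 + 0.5635 + 1.2568 + 1.6609 = 5.762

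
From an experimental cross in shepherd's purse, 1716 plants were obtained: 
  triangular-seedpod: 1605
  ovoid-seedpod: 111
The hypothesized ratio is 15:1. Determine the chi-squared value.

The 15:1 ratio has 16 parts, so with N = 1716 the expected counts are:
  triangular-seedpod: 1716 × 15/16 = 1608.75
  ovoid-seedpod: 1716 × 1/16 = 107.25
χ² = Σ (O − E)² / E
  triangular-seedpod: (1605 − 1608.75)² / 1608.75 = 0.0087
  ovoid-seedpod: (111 − 107.25)² / 107.25 = 0.1311
χ² = 0.0087 + 0.1311 = 0.1398 ≈ 0.140

0.140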